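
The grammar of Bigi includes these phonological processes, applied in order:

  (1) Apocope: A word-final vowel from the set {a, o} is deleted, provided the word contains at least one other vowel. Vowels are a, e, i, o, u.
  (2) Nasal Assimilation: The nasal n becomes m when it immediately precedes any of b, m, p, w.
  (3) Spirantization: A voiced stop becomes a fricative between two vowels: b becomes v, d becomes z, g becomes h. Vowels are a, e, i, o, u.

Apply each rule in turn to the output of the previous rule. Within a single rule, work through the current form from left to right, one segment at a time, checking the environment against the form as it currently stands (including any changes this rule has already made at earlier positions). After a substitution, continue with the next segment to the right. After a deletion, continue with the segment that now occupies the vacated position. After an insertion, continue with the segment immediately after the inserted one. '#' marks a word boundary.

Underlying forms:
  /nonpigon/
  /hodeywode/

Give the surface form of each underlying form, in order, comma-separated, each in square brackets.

/nonpigon/:
  (1) Apocope: no change — [nonpigon]
  (2) Nasal Assimilation: [nonpigon] → [nompigon]
  (3) Spirantization: [nompigon] → [nompihon]
/hodeywode/:
  (1) Apocope: no change — [hodeywode]
  (2) Nasal Assimilation: no change — [hodeywode]
  (3) Spirantization: [hodeywode] → [hozeywoze]

[nompihon], [hozeywoze]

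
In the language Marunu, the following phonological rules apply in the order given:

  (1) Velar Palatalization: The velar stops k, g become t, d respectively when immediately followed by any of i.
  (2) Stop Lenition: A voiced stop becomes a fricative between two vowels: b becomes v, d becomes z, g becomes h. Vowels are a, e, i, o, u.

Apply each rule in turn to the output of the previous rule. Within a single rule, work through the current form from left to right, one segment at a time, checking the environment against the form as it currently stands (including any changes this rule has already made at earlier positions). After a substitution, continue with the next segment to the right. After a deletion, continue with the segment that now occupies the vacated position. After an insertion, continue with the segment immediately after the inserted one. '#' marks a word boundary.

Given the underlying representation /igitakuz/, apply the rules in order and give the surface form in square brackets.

[izitakuz]

(1) Velar Palatalization: [igitakuz] → [iditakuz]
(2) Stop Lenition: [iditakuz] → [izitakuz]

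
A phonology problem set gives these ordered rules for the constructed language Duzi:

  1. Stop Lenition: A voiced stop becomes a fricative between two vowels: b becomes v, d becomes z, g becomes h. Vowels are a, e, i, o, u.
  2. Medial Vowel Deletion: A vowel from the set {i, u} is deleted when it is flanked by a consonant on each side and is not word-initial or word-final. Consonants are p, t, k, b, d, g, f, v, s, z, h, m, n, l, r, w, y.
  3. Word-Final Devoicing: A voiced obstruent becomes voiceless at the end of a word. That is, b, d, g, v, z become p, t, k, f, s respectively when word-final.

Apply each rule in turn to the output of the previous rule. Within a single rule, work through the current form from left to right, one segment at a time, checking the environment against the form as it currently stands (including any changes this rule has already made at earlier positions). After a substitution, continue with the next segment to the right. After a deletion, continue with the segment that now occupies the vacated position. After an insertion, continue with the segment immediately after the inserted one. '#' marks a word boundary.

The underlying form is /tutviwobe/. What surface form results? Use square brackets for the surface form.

1 Stop Lenition: [tutviwobe] → [tutviwove]
2 Medial Vowel Deletion: [tutviwove] → [ttvwove]
3 Word-Final Devoicing: no change — [ttvwove]

[ttvwove]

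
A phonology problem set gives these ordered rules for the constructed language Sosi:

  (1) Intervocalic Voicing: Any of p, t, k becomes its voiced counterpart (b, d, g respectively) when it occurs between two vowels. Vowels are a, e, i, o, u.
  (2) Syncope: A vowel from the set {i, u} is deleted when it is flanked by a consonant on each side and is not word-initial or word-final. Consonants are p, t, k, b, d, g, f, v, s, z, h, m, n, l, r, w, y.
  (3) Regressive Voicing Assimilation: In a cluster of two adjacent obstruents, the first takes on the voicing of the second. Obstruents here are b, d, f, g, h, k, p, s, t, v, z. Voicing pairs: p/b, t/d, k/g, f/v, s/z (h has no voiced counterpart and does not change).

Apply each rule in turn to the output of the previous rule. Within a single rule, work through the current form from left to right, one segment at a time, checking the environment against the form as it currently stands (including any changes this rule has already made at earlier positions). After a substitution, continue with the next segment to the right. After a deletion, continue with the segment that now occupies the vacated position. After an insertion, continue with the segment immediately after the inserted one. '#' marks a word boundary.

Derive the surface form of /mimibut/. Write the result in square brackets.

[mmpt]

(1) Intervocalic Voicing: no change — [mimibut]
(2) Syncope: [mimibut] → [mmbt]
(3) Regressive Voicing Assimilation: [mmbt] → [mmpt]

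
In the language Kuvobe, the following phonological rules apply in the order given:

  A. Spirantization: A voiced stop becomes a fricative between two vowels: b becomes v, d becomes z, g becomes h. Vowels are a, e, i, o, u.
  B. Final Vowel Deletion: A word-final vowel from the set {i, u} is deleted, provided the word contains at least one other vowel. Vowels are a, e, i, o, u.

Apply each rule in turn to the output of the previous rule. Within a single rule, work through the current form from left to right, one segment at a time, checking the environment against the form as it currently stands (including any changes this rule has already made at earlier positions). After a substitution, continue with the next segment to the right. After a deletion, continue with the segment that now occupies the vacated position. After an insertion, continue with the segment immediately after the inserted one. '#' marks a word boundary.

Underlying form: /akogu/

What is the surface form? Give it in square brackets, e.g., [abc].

[akoh]

A Spirantization: [akogu] → [akohu]
B Final Vowel Deletion: [akohu] → [akoh]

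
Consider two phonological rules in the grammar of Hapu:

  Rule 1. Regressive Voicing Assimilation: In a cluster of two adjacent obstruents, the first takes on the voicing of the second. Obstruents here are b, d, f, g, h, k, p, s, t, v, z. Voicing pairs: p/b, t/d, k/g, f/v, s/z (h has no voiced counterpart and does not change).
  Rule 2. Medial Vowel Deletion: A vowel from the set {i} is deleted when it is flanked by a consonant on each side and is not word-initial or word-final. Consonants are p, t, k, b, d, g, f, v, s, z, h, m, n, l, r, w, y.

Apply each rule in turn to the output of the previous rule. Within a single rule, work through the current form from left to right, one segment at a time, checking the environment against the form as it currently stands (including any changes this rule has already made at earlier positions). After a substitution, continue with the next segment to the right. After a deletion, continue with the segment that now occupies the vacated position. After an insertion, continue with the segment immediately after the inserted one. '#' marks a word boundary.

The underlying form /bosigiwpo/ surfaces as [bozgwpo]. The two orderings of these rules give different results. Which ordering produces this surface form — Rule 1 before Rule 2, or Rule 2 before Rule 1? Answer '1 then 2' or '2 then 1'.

Order 1 then 2:
  1 Regressive Voicing Assimilation: no change — [bosigiwpo]
  2 Medial Vowel Deletion: [bosigiwpo] → [bosgwpo]
  result: [bosgwpo]
Order 2 then 1:
  2 Medial Vowel Deletion: [bosigiwpo] → [bosgwpo]
  1 Regressive Voicing Assimilation: [bosgwpo] → [bozgwpo]
  result: [bozgwpo]

2 then 1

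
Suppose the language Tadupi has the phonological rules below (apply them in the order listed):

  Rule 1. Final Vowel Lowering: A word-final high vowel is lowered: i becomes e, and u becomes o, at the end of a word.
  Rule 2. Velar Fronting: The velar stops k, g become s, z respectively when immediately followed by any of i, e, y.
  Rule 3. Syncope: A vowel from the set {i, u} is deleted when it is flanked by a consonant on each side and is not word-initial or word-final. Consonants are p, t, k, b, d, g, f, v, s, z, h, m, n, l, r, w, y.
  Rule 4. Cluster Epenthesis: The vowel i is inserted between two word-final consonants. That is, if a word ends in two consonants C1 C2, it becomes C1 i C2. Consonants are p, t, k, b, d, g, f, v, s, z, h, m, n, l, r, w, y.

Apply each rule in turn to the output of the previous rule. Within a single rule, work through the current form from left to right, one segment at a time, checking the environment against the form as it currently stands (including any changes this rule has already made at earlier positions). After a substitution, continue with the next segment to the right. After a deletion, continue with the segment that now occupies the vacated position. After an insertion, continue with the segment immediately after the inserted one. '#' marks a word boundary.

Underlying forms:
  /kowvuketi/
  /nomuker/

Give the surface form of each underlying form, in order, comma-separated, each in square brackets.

[kowvsete], [nomser]

/kowvuketi/:
  Rule 1 Final Vowel Lowering: [kowvuketi] → [kowvukete]
  Rule 2 Velar Fronting: [kowvukete] → [kowvusete]
  Rule 3 Syncope: [kowvusete] → [kowvsete]
  Rule 4 Cluster Epenthesis: no change — [kowvsete]
/nomuker/:
  Rule 1 Final Vowel Lowering: no change — [nomuker]
  Rule 2 Velar Fronting: [nomuker] → [nomuser]
  Rule 3 Syncope: [nomuser] → [nomser]
  Rule 4 Cluster Epenthesis: no change — [nomser]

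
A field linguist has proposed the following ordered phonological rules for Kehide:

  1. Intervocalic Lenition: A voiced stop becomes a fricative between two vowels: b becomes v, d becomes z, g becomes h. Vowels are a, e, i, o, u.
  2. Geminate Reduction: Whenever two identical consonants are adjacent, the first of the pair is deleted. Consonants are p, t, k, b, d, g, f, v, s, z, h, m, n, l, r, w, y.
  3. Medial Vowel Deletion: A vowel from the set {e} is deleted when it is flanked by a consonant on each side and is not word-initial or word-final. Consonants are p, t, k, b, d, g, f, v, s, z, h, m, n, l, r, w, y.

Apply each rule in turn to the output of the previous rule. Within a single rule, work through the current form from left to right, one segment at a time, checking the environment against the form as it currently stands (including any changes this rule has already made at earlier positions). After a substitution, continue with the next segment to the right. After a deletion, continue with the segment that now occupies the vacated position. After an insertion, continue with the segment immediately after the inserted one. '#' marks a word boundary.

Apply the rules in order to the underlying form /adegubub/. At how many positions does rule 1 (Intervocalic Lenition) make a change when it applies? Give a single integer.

1 Intervocalic Lenition: [adegubub] → [azehuvub]
2 Geminate Reduction: no change — [azehuvub]
3 Medial Vowel Deletion: [azehuvub] → [azhuvub]
Rule 1 changed 3 position(s).

3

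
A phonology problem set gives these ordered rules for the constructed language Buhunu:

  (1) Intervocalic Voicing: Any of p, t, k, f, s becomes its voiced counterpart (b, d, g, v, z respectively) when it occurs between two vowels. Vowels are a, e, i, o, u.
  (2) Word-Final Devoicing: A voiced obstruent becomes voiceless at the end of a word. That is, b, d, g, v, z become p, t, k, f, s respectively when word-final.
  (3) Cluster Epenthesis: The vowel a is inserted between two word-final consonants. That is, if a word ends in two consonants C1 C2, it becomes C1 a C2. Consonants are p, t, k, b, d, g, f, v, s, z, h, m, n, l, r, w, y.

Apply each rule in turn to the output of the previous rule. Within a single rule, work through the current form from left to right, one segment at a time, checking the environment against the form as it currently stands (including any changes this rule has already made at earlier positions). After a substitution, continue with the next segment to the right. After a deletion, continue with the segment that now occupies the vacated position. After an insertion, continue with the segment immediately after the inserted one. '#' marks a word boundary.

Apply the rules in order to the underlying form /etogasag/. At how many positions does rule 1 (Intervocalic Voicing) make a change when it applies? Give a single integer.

(1) Intervocalic Voicing: [etogasag] → [edogazag]
(2) Word-Final Devoicing: [edogazag] → [edogazak]
(3) Cluster Epenthesis: no change — [edogazak]
Rule 1 changed 2 position(s).

2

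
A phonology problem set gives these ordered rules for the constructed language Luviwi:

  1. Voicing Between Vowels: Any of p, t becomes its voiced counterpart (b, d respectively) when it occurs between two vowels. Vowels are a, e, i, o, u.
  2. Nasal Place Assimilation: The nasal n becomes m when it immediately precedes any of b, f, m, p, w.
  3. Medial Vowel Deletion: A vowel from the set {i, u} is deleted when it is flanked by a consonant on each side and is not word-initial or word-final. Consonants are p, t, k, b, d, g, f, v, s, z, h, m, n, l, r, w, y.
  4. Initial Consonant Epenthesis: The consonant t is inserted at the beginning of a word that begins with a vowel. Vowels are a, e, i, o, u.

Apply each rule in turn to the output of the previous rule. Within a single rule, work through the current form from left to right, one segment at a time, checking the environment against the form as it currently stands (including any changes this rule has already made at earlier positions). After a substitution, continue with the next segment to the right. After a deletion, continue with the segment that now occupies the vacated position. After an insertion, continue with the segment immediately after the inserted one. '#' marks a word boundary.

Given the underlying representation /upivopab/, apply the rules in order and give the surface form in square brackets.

[tubvobab]

1 Voicing Between Vowels: [upivopab] → [ubivobab]
2 Nasal Place Assimilation: no change — [ubivobab]
3 Medial Vowel Deletion: [ubivobab] → [ubvobab]
4 Initial Consonant Epenthesis: [ubvobab] → [tubvobab]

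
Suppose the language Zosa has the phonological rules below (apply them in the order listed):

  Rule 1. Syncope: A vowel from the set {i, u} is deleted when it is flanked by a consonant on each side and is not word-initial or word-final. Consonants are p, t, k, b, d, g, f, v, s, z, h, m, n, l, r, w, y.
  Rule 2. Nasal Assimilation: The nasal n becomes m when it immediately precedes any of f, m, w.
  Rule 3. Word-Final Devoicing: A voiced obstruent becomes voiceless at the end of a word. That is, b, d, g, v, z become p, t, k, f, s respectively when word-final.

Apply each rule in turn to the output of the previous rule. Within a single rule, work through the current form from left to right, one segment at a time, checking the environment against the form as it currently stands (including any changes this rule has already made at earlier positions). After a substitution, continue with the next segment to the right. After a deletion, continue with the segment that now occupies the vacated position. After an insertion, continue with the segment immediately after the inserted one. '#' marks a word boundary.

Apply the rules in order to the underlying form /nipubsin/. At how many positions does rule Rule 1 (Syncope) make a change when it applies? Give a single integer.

Rule 1 Syncope: [nipubsin] → [npbsn]
Rule 2 Nasal Assimilation: no change — [npbsn]
Rule 3 Word-Final Devoicing: no change — [npbsn]
Rule Rule 1 changed 3 position(s).

3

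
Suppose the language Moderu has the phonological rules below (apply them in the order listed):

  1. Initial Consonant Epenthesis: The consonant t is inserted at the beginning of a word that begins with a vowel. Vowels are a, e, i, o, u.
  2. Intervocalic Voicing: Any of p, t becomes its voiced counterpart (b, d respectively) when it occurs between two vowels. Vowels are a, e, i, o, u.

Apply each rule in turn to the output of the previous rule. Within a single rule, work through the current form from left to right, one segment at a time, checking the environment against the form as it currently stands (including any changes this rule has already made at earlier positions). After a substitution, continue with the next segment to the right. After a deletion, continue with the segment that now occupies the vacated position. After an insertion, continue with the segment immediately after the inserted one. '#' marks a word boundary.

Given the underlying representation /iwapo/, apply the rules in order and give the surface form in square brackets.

[tiwabo]

1 Initial Consonant Epenthesis: [iwapo] → [tiwapo]
2 Intervocalic Voicing: [tiwapo] → [tiwabo]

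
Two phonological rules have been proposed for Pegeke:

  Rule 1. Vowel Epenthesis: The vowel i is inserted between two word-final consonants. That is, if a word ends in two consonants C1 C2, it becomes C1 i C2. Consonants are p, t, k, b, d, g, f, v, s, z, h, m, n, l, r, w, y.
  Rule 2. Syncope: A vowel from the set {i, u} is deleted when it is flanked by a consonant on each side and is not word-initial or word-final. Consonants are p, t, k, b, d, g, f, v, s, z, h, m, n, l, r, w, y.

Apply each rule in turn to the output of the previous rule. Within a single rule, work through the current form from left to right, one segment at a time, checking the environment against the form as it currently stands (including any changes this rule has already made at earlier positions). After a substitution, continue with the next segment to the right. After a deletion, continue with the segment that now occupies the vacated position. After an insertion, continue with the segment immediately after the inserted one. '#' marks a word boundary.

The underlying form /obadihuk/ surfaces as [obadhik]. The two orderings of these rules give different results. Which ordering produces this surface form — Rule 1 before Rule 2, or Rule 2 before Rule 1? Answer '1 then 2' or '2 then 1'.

2 then 1

Order 1 then 2:
  1 Vowel Epenthesis: no change — [obadihuk]
  2 Syncope: [obadihuk] → [obadhk]
  result: [obadhk]
Order 2 then 1:
  2 Syncope: [obadihuk] → [obadhk]
  1 Vowel Epenthesis: [obadhk] → [obadhik]
  result: [obadhik]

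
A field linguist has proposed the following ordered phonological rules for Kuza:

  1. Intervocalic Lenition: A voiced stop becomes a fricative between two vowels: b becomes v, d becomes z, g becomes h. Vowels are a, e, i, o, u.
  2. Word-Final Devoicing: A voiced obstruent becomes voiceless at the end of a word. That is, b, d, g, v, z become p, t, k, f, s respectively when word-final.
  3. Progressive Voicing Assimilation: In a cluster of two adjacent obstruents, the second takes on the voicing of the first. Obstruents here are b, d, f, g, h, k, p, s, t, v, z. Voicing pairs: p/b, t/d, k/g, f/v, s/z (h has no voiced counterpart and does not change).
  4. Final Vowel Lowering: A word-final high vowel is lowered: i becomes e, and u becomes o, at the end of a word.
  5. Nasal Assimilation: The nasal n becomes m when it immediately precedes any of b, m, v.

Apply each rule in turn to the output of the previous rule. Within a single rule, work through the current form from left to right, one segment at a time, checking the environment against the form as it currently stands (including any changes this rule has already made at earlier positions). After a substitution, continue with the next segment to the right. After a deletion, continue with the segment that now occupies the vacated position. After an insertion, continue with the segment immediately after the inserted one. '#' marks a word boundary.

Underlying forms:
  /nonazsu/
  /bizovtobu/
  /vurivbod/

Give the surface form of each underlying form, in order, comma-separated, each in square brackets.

[nonazzo], [bizovdovo], [vurivbot]

/nonazsu/:
  1 Intervocalic Lenition: no change — [nonazsu]
  2 Word-Final Devoicing: no change — [nonazsu]
  3 Progressive Voicing Assimilation: [nonazsu] → [nonazzu]
  4 Final Vowel Lowering: [nonazzu] → [nonazzo]
  5 Nasal Assimilation: no change — [nonazzo]
/bizovtobu/:
  1 Intervocalic Lenition: [bizovtobu] → [bizovtovu]
  2 Word-Final Devoicing: no change — [bizovtovu]
  3 Progressive Voicing Assimilation: [bizovtovu] → [bizovdovu]
  4 Final Vowel Lowering: [bizovdovu] → [bizovdovo]
  5 Nasal Assimilation: no change — [bizovdovo]
/vurivbod/:
  1 Intervocalic Lenition: no change — [vurivbod]
  2 Word-Final Devoicing: [vurivbod] → [vurivbot]
  3 Progressive Voicing Assimilation: no change — [vurivbot]
  4 Final Vowel Lowering: no change — [vurivbot]
  5 Nasal Assimilation: no change — [vurivbot]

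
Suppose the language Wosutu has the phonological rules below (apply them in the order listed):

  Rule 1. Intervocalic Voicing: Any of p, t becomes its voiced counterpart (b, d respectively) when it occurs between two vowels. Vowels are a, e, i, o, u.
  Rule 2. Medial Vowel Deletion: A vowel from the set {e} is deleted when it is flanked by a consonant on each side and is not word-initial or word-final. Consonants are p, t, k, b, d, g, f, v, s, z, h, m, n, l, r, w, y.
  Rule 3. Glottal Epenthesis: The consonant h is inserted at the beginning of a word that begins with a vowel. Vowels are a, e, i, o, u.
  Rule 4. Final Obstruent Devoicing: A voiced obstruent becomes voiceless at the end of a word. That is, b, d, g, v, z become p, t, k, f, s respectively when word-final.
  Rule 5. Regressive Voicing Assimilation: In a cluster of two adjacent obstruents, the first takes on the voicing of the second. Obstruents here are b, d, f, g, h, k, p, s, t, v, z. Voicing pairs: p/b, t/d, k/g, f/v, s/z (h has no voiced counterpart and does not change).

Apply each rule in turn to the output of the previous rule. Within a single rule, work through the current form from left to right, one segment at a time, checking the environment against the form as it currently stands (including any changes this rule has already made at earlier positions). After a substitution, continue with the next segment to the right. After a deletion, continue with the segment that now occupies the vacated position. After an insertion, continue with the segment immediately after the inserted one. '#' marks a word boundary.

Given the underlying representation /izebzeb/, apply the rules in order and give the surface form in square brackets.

Rule 1 Intervocalic Voicing: no change — [izebzeb]
Rule 2 Medial Vowel Deletion: [izebzeb] → [izbzb]
Rule 3 Glottal Epenthesis: [izbzb] → [hizbzb]
Rule 4 Final Obstruent Devoicing: [hizbzb] → [hizbzp]
Rule 5 Regressive Voicing Assimilation: [hizbzp] → [hizbsp]

[hizbsp]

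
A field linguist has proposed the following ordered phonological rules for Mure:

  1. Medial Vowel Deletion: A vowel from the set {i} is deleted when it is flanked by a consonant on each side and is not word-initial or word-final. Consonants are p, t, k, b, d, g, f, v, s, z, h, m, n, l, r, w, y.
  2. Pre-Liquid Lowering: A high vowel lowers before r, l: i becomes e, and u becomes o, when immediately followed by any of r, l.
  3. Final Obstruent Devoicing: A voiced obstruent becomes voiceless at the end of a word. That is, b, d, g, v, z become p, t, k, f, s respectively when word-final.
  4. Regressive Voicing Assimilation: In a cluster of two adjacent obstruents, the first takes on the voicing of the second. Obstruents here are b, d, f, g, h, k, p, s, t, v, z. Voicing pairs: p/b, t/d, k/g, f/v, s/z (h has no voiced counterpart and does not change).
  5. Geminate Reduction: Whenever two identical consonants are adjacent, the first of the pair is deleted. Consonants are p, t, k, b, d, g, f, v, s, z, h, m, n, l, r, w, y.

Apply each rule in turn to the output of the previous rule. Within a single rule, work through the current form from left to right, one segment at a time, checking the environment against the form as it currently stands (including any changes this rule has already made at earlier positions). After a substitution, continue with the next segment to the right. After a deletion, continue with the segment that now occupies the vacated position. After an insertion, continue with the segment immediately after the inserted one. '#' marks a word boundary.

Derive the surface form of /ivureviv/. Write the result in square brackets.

[ivoref]

1 Medial Vowel Deletion: [ivureviv] → [ivurevv]
2 Pre-Liquid Lowering: [ivurevv] → [ivorevv]
3 Final Obstruent Devoicing: [ivorevv] → [ivorevf]
4 Regressive Voicing Assimilation: [ivorevf] → [ivoreff]
5 Geminate Reduction: [ivoreff] → [ivoref]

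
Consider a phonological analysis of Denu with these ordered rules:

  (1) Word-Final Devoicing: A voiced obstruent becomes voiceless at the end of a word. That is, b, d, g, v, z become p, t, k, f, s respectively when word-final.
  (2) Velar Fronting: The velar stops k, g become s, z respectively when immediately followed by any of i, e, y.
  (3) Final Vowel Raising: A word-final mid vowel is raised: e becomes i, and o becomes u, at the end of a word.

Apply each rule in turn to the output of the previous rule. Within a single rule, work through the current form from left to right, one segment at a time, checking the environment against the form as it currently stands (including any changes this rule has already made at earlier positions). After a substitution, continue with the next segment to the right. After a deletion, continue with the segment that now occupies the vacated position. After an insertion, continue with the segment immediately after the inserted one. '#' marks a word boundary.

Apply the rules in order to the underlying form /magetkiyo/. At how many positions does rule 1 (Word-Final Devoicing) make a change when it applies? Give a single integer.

0

(1) Word-Final Devoicing: no change — [magetkiyo]
(2) Velar Fronting: [magetkiyo] → [mazetsiyo]
(3) Final Vowel Raising: [mazetsiyo] → [mazetsiyu]
Rule 1 changed 0 position(s).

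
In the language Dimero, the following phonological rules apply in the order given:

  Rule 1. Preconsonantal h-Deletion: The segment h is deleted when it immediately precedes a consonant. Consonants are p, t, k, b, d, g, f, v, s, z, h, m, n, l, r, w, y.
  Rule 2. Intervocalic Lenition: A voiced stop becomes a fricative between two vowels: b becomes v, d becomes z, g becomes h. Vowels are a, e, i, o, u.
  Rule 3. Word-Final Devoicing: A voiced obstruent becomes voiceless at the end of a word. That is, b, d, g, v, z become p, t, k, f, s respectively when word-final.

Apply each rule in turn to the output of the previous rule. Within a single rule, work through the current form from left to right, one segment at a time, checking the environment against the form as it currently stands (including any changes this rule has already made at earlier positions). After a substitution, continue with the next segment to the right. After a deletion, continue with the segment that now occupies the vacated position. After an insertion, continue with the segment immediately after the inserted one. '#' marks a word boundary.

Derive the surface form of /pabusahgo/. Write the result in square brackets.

Rule 1 Preconsonantal h-Deletion: [pabusahgo] → [pabusago]
Rule 2 Intervocalic Lenition: [pabusago] → [pavusaho]
Rule 3 Word-Final Devoicing: no change — [pavusaho]

[pavusaho]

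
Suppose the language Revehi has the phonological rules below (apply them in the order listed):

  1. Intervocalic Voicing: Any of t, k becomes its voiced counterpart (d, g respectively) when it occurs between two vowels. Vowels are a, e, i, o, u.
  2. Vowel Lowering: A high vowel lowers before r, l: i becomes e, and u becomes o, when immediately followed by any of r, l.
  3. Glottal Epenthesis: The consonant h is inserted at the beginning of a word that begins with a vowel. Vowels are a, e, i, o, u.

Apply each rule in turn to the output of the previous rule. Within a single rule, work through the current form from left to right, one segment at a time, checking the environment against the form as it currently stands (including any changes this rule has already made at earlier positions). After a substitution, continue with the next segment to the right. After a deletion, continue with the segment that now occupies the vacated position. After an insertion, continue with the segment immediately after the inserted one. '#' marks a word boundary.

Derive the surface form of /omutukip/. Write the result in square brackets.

[homudugip]

1 Intervocalic Voicing: [omutukip] → [omudugip]
2 Vowel Lowering: no change — [omudugip]
3 Glottal Epenthesis: [omudugip] → [homudugip]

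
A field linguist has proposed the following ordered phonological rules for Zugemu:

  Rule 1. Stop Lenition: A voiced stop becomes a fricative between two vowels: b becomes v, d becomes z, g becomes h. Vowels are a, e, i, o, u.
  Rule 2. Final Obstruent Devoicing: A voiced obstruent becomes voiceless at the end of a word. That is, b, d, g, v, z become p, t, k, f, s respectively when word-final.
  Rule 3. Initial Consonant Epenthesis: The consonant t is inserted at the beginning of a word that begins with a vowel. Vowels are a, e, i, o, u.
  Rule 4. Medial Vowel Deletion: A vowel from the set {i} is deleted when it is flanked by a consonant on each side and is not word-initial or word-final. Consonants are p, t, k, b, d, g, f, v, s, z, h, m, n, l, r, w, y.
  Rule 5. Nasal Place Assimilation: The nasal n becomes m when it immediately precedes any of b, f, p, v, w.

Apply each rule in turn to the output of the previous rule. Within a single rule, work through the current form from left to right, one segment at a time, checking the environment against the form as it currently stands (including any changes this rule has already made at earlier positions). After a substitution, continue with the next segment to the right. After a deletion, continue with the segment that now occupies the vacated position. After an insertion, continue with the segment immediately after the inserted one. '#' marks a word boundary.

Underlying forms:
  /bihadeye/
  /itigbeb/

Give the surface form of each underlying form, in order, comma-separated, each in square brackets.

[bhazeye], [ttgbep]

/bihadeye/:
  Rule 1 Stop Lenition: [bihadeye] → [bihazeye]
  Rule 2 Final Obstruent Devoicing: no change — [bihazeye]
  Rule 3 Initial Consonant Epenthesis: no change — [bihazeye]
  Rule 4 Medial Vowel Deletion: [bihazeye] → [bhazeye]
  Rule 5 Nasal Place Assimilation: no change — [bhazeye]
/itigbeb/:
  Rule 1 Stop Lenition: no change — [itigbeb]
  Rule 2 Final Obstruent Devoicing: [itigbeb] → [itigbep]
  Rule 3 Initial Consonant Epenthesis: [itigbep] → [titigbep]
  Rule 4 Medial Vowel Deletion: [titigbep] → [ttgbep]
  Rule 5 Nasal Place Assimilation: no change — [ttgbep]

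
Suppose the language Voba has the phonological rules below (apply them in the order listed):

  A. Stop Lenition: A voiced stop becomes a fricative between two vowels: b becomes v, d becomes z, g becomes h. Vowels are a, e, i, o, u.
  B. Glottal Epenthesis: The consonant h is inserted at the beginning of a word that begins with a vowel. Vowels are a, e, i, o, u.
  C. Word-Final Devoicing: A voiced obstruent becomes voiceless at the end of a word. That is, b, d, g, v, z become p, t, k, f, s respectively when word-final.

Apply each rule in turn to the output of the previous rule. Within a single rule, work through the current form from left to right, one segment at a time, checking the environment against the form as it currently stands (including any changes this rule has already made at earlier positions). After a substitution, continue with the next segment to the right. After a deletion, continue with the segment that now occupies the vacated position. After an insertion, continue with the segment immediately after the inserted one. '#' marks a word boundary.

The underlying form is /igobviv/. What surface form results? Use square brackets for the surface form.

A Stop Lenition: [igobviv] → [ihobviv]
B Glottal Epenthesis: [ihobviv] → [hihobviv]
C Word-Final Devoicing: [hihobviv] → [hihobvif]

[hihobvif]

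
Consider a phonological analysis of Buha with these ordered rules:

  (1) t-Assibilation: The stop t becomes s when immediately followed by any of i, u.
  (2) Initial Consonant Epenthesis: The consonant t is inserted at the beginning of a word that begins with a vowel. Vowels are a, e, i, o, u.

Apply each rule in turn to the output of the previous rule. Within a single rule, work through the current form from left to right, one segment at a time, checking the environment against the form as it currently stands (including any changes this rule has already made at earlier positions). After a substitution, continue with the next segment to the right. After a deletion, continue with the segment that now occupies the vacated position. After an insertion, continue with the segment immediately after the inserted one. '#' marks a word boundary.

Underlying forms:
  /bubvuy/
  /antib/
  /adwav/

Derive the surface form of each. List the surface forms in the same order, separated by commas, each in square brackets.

[bubvuy], [tansib], [tadwav]

/bubvuy/:
  (1) t-Assibilation: no change — [bubvuy]
  (2) Initial Consonant Epenthesis: no change — [bubvuy]
/antib/:
  (1) t-Assibilation: [antib] → [ansib]
  (2) Initial Consonant Epenthesis: [ansib] → [tansib]
/adwav/:
  (1) t-Assibilation: no change — [adwav]
  (2) Initial Consonant Epenthesis: [adwav] → [tadwav]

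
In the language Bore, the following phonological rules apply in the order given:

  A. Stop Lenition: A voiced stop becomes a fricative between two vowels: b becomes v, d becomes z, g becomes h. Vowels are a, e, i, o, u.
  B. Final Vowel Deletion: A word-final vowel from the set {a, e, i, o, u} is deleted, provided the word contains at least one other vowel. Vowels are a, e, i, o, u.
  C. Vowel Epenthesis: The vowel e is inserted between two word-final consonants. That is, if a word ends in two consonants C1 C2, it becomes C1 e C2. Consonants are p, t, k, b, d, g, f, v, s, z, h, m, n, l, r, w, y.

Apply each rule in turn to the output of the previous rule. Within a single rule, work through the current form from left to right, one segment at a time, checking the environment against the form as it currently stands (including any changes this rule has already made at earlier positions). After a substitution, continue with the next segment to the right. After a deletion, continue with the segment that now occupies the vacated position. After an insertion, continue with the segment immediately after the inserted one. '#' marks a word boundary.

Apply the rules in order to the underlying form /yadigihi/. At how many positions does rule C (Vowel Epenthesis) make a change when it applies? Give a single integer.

A Stop Lenition: [yadigihi] → [yazihihi]
B Final Vowel Deletion: [yazihihi] → [yazihih]
C Vowel Epenthesis: no change — [yazihih]
Rule C changed 0 position(s).

0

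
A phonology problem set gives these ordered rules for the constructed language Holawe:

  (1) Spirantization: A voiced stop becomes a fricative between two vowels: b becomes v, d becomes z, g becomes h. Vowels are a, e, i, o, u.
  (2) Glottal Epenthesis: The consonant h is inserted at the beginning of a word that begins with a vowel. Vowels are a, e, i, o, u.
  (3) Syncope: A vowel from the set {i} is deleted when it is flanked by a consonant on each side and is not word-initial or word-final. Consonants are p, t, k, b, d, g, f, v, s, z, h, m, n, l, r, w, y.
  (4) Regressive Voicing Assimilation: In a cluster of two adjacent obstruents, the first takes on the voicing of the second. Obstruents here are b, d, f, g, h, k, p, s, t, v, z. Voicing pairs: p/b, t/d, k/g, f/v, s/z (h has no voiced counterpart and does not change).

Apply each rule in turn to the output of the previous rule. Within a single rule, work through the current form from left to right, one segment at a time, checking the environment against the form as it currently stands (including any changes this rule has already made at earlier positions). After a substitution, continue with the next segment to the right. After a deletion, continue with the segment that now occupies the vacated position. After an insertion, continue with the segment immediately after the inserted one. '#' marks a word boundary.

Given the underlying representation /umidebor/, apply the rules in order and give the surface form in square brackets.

(1) Spirantization: [umidebor] → [umizevor]
(2) Glottal Epenthesis: [umizevor] → [humizevor]
(3) Syncope: [humizevor] → [humzevor]
(4) Regressive Voicing Assimilation: no change — [humzevor]

[humzevor]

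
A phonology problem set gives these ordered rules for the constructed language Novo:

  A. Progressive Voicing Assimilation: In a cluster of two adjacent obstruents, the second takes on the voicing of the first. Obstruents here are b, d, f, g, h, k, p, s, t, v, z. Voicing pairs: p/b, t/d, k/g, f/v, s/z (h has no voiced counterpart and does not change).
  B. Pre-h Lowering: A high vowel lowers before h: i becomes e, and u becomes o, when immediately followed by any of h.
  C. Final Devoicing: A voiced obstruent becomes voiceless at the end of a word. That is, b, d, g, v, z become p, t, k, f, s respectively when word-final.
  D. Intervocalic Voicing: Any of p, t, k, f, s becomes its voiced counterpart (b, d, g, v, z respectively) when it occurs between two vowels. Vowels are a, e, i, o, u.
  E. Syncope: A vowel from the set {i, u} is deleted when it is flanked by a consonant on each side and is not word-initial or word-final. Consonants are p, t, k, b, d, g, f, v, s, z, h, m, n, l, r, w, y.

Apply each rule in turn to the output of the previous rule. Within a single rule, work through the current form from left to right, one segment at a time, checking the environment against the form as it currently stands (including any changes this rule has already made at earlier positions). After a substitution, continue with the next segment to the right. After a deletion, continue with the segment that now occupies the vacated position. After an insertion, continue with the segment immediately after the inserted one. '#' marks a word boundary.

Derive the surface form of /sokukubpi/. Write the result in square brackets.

A Progressive Voicing Assimilation: [sokukubpi] → [sokukubbi]
B Pre-h Lowering: no change — [sokukubbi]
C Final Devoicing: no change — [sokukubbi]
D Intervocalic Voicing: [sokukubbi] → [sogugubbi]
E Syncope: [sogugubbi] → [soggbbi]

[soggbbi]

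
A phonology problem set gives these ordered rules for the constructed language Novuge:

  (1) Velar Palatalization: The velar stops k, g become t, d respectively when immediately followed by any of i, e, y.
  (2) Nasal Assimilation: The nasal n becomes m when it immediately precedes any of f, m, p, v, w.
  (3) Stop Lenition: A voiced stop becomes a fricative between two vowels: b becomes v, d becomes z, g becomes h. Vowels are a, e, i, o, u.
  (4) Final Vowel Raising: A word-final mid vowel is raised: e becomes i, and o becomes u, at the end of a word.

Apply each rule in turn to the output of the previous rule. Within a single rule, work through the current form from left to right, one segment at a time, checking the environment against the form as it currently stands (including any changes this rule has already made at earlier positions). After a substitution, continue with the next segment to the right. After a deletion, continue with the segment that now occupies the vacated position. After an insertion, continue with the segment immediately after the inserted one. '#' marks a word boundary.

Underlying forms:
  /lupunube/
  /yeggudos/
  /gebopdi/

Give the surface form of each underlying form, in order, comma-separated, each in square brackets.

/lupunube/:
  (1) Velar Palatalization: no change — [lupunube]
  (2) Nasal Assimilation: no change — [lupunube]
  (3) Stop Lenition: [lupunube] → [lupunuve]
  (4) Final Vowel Raising: [lupunuve] → [lupunuvi]
/yeggudos/:
  (1) Velar Palatalization: no change — [yeggudos]
  (2) Nasal Assimilation: no change — [yeggudos]
  (3) Stop Lenition: [yeggudos] → [yegguzos]
  (4) Final Vowel Raising: no change — [yegguzos]
/gebopdi/:
  (1) Velar Palatalization: [gebopdi] → [debopdi]
  (2) Nasal Assimilation: no change — [debopdi]
  (3) Stop Lenition: [debopdi] → [devopdi]
  (4) Final Vowel Raising: no change — [devopdi]

[lupunuvi], [yegguzos], [devopdi]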